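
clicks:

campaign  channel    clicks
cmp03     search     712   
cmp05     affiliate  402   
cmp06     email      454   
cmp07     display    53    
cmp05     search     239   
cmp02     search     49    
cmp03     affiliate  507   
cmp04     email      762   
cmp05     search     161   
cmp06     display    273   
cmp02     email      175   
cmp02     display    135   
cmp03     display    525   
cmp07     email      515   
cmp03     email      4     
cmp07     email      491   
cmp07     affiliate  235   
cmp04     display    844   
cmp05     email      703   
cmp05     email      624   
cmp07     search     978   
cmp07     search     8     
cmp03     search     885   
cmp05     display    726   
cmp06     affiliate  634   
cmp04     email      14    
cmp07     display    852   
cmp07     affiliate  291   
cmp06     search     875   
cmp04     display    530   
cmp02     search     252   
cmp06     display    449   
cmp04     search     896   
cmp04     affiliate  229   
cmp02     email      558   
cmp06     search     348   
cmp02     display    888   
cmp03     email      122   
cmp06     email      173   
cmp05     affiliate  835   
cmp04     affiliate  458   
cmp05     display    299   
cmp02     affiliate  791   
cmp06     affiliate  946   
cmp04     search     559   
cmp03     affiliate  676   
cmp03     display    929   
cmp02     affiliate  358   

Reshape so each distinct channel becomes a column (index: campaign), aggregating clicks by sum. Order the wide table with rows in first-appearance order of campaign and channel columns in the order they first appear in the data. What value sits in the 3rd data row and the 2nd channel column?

1580

With rows in first-appearance order of campaign, row 3 is campaign=cmp06. channel columns in first-appearance order: search, affiliate, email, display; column 2 is affiliate.
Long rows with campaign=cmp06, channel=affiliate: 634 + 946 = 1580.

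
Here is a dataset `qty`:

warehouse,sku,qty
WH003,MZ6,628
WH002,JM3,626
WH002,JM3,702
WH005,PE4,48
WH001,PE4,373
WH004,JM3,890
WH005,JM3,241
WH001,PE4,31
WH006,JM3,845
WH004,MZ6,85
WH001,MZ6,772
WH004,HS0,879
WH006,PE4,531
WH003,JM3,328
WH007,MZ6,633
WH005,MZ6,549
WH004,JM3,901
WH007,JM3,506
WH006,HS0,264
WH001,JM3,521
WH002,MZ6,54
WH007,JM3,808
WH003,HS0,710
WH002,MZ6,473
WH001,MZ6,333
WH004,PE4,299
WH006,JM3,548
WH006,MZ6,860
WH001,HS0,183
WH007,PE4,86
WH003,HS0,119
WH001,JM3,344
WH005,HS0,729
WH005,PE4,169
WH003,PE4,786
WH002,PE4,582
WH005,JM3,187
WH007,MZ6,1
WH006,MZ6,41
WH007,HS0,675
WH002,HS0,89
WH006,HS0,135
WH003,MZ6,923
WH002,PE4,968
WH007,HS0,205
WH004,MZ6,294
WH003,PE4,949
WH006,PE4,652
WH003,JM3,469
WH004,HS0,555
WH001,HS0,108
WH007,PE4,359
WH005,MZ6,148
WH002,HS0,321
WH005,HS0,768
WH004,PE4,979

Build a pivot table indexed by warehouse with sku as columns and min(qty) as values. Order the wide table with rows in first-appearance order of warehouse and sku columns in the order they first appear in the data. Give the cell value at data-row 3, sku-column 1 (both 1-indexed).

148

With rows in first-appearance order of warehouse, row 3 is warehouse=WH005. sku columns in first-appearance order: MZ6, JM3, PE4, HS0; column 1 is MZ6.
Long rows with warehouse=WH005, sku=MZ6: min(549, 148) = 148.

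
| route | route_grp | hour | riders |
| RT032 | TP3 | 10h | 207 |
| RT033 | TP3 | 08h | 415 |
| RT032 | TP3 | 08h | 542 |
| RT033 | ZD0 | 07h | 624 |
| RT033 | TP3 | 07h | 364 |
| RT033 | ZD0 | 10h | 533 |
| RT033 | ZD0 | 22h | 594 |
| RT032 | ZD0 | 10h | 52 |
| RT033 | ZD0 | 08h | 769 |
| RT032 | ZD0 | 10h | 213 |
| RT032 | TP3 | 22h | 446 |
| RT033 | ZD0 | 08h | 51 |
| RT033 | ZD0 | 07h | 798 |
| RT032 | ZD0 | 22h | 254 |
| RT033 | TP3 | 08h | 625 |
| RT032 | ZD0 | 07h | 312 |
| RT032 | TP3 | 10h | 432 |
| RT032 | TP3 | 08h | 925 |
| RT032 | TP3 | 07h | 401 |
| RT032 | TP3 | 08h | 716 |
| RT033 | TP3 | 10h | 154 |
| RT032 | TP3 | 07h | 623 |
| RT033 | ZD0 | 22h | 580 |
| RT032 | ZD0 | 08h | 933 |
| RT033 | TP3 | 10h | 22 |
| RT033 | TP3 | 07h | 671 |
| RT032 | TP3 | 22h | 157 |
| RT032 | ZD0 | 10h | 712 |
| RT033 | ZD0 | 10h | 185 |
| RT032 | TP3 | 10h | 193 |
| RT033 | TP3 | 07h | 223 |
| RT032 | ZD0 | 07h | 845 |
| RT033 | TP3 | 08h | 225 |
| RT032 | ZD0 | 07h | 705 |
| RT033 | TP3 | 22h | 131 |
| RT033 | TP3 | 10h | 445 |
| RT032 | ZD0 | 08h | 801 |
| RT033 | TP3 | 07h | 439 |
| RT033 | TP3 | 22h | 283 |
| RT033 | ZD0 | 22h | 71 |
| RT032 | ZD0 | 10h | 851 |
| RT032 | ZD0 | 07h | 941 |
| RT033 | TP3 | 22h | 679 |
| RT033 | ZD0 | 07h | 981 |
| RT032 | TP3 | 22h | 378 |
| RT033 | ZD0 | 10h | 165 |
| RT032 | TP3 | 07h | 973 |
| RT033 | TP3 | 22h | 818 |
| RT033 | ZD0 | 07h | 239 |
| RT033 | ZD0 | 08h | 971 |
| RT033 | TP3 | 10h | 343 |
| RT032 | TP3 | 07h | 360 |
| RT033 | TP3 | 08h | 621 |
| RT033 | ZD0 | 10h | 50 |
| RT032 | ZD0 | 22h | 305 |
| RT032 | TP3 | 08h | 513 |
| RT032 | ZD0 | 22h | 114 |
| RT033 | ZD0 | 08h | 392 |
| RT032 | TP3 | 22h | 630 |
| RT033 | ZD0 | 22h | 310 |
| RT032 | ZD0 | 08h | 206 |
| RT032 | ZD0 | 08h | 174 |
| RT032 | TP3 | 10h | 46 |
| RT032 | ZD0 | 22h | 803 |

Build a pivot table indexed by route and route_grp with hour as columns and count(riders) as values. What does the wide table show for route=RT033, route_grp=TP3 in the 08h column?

4

Rows with route=RT033, route_grp=TP3 and hour=08h: riders values are 415, 625, 225, 621.
4 rows match — count = 4.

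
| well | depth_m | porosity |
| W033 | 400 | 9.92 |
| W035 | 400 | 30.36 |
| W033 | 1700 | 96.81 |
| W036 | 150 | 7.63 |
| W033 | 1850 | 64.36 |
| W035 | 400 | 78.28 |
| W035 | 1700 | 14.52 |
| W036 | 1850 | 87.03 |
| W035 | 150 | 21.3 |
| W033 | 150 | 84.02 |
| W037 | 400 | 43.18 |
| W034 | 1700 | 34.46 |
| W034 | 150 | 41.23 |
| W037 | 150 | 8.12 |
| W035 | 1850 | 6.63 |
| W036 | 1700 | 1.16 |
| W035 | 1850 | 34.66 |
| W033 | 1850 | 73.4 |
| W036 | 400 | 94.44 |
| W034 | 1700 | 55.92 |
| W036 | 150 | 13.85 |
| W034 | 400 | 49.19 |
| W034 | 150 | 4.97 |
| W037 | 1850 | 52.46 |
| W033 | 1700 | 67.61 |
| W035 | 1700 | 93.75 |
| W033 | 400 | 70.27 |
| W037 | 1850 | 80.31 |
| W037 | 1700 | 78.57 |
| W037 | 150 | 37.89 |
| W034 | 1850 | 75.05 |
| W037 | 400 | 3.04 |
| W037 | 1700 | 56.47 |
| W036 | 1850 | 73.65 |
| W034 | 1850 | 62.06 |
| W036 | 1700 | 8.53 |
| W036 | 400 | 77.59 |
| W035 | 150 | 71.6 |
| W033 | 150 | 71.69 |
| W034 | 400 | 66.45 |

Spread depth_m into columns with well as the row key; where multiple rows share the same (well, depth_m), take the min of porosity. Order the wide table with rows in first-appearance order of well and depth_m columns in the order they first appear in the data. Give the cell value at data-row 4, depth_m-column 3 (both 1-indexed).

8.12

With rows in first-appearance order of well, row 4 is well=W037. depth_m columns in first-appearance order: 400, 1700, 150, 1850; column 3 is 150.
Long rows with well=W037, depth_m=150: min(8.12, 37.89) = 8.12.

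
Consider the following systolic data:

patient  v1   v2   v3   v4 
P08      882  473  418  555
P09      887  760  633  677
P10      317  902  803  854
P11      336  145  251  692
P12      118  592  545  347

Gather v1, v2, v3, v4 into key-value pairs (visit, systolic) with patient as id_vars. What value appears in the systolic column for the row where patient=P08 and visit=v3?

418

Unpivoting turns each (patient, wide-column) pair into one long row.
The wide cell at row P08, column v3 holds 418, so the long row (P08, v3) has systolic=418.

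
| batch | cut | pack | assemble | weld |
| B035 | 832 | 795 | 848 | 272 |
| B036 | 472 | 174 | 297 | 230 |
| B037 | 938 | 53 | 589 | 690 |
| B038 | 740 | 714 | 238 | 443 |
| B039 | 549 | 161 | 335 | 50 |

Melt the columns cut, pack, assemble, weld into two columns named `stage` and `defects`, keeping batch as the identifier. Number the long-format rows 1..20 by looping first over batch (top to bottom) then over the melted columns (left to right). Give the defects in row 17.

549

20 rows total (5 × 4). Row 17: index ⌊(17-1)/4⌋ = 4 into batch → B039; (17-1) mod 4 = 0 into the melted columns → cut.
So row 17 is (B039, cut, 549); defects = 549.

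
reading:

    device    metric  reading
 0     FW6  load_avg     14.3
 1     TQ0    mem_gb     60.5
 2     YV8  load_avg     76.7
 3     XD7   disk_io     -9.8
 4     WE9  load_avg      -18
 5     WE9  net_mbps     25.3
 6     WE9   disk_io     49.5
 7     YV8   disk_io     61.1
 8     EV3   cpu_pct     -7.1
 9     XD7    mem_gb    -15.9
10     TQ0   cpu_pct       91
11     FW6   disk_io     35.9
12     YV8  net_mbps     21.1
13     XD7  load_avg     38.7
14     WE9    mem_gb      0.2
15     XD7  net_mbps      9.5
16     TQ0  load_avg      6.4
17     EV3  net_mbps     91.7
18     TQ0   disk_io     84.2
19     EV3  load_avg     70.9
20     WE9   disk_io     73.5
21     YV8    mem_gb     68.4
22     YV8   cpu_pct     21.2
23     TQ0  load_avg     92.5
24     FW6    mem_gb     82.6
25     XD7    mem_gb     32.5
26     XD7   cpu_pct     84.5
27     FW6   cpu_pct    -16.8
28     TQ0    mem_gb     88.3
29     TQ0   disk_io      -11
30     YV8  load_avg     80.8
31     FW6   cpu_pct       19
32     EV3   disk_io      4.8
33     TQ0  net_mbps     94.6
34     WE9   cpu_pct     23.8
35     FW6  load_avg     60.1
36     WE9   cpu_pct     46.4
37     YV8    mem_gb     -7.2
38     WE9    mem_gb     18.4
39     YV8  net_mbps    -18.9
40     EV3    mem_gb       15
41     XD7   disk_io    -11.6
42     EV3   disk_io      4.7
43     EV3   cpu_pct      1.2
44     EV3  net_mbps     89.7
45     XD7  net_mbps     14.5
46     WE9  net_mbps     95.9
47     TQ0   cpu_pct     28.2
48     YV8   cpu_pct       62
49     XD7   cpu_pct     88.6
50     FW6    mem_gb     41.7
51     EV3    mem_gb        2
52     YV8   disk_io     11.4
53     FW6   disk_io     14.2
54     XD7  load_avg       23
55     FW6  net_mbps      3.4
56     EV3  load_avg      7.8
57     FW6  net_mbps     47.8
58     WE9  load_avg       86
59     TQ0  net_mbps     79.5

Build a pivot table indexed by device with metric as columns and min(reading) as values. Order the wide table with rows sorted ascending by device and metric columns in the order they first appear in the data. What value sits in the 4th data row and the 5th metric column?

With rows sorted ascending by device, row 4 is device=WE9. metric columns in first-appearance order: load_avg, mem_gb, disk_io, net_mbps, cpu_pct; column 5 is cpu_pct.
Long rows with device=WE9, metric=cpu_pct: min(23.8, 46.4) = 23.8.

23.8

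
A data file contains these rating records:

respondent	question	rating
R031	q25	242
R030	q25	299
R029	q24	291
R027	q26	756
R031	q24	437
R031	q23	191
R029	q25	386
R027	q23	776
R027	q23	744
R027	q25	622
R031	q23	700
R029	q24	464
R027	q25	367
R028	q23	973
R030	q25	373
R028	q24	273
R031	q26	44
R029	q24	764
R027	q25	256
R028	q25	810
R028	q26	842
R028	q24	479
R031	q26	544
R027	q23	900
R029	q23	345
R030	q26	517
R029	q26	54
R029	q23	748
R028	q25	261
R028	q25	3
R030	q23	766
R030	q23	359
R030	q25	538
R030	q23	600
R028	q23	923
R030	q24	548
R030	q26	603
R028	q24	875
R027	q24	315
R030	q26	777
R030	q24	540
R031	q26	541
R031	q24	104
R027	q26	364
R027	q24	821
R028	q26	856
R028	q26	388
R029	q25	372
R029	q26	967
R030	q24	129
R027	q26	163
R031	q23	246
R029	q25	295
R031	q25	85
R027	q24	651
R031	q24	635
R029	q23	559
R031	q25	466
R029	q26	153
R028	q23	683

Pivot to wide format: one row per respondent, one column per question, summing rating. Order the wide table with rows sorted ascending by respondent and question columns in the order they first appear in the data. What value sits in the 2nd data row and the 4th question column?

With rows sorted ascending by respondent, row 2 is respondent=R028. question columns in first-appearance order: q25, q24, q26, q23; column 4 is q23.
Long rows with respondent=R028, question=q23: 973 + 923 + 683 = 2579.

2579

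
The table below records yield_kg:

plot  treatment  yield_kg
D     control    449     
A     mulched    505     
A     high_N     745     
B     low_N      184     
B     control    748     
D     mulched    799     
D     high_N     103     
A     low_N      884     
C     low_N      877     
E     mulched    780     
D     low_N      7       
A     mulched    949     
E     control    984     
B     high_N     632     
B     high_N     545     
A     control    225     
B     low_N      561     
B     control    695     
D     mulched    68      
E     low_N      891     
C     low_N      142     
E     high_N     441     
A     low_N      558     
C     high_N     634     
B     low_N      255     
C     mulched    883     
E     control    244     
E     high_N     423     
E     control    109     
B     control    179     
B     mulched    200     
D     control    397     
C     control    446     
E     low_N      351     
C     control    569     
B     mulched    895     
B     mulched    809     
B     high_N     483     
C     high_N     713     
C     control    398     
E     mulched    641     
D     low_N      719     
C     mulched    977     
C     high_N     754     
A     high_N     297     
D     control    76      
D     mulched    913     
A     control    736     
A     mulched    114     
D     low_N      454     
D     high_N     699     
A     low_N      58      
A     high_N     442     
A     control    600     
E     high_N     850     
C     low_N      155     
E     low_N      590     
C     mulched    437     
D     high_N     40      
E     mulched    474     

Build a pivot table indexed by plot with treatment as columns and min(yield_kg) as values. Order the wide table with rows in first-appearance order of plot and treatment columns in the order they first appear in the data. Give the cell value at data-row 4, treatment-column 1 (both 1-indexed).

With rows in first-appearance order of plot, row 4 is plot=C. treatment columns in first-appearance order: control, mulched, high_N, low_N; column 1 is control.
Long rows with plot=C, treatment=control: min(446, 569, 398) = 398.

398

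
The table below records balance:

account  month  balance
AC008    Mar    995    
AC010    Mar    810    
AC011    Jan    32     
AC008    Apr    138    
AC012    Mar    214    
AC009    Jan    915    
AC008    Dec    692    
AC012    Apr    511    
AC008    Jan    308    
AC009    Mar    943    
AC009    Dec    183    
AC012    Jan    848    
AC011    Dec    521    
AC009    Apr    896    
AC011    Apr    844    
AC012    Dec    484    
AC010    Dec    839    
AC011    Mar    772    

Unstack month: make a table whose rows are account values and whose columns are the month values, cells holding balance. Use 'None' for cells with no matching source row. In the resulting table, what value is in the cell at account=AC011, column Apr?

844

The long row with account=AC011, month=Apr has balance=844.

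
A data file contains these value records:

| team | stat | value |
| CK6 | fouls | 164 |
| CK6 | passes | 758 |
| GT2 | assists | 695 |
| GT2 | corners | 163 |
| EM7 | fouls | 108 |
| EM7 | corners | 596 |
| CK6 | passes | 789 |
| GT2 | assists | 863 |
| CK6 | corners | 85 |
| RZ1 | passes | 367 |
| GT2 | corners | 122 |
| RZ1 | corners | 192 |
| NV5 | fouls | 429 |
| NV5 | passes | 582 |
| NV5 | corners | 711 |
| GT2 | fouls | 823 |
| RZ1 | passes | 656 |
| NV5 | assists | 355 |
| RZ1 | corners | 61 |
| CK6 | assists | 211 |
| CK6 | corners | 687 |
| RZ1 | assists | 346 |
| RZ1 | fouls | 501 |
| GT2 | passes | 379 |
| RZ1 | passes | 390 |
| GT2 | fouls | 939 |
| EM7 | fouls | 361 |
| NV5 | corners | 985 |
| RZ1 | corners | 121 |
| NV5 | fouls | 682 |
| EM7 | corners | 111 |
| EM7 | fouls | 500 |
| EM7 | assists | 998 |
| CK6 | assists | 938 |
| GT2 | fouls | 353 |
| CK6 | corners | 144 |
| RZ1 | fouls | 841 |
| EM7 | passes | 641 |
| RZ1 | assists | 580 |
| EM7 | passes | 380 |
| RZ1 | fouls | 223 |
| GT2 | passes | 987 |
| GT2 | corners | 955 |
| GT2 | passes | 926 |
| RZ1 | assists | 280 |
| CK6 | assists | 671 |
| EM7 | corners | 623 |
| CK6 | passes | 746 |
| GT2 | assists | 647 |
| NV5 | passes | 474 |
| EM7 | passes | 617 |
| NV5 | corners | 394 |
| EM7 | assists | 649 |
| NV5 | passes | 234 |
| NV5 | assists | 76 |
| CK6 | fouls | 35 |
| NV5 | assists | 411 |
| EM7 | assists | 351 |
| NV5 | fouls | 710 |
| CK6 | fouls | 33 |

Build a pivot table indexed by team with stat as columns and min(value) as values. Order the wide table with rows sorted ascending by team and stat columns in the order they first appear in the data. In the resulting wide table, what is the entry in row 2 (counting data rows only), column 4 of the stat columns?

With rows sorted ascending by team, row 2 is team=EM7. stat columns in first-appearance order: fouls, passes, assists, corners; column 4 is corners.
Long rows with team=EM7, stat=corners: min(596, 111, 623) = 111.

111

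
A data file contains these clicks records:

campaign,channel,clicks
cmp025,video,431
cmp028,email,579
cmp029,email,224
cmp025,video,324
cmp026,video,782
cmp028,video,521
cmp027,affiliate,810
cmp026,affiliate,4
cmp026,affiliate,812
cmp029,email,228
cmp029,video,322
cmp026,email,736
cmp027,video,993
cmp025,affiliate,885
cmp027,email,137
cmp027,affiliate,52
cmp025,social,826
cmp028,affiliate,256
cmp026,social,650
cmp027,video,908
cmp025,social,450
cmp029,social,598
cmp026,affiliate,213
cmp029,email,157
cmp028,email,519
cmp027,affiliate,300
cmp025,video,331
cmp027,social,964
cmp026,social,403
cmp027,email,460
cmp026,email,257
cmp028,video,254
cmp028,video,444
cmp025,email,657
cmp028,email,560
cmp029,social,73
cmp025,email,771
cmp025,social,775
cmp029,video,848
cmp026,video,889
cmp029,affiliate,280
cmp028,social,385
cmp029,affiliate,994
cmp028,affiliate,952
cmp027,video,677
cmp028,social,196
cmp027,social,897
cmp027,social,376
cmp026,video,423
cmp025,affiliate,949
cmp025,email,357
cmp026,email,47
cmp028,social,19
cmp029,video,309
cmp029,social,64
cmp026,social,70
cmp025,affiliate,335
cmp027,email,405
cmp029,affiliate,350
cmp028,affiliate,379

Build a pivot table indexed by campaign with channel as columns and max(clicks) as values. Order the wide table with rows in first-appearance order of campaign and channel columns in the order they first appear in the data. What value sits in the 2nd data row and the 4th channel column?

385

With rows in first-appearance order of campaign, row 2 is campaign=cmp028. channel columns in first-appearance order: video, email, affiliate, social; column 4 is social.
Long rows with campaign=cmp028, channel=social: max(385, 196, 19) = 385.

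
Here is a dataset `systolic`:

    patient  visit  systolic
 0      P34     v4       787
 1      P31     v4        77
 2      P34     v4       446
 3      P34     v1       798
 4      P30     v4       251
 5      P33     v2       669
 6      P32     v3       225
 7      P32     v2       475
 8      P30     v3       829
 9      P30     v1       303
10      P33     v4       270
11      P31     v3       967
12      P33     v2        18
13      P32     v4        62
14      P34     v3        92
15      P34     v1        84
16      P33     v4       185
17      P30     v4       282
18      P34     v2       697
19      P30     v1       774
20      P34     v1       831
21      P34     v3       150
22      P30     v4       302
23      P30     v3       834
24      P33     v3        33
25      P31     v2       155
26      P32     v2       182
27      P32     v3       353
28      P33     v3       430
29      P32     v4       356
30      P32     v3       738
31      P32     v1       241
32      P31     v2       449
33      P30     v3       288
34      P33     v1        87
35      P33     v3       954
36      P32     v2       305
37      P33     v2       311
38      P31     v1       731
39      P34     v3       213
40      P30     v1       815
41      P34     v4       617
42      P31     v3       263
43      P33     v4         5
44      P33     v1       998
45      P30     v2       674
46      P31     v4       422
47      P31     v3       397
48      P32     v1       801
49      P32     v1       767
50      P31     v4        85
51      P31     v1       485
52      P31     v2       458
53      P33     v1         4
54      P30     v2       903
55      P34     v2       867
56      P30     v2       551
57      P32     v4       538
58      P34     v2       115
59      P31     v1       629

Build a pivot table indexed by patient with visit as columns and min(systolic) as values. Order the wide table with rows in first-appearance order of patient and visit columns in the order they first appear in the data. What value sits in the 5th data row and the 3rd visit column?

With rows in first-appearance order of patient, row 5 is patient=P32. visit columns in first-appearance order: v4, v1, v2, v3; column 3 is v2.
Long rows with patient=P32, visit=v2: min(475, 182, 305) = 182.

182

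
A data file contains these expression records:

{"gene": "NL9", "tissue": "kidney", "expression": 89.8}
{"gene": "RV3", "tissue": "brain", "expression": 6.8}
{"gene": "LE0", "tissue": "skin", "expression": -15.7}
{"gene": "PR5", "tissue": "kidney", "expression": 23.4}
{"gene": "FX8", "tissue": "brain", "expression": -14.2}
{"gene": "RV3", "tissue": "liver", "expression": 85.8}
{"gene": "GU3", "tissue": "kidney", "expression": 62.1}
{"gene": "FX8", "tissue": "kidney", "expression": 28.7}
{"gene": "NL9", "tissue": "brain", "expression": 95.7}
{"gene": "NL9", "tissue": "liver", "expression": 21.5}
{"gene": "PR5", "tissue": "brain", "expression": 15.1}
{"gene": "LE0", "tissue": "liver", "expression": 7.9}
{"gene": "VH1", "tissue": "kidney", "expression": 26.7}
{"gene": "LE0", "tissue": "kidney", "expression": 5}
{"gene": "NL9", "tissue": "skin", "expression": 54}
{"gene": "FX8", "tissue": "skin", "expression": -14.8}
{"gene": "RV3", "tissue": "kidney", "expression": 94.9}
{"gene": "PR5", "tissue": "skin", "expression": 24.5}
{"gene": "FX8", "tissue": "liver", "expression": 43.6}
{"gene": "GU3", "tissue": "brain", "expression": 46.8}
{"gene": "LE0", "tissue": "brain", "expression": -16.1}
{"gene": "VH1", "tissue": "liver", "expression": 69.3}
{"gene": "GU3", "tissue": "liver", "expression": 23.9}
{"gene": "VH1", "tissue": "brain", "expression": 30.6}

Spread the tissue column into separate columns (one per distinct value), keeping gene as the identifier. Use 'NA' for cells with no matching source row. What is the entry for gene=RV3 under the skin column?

NA

No long-format row has gene=RV3 and tissue=skin, so the cell is NA.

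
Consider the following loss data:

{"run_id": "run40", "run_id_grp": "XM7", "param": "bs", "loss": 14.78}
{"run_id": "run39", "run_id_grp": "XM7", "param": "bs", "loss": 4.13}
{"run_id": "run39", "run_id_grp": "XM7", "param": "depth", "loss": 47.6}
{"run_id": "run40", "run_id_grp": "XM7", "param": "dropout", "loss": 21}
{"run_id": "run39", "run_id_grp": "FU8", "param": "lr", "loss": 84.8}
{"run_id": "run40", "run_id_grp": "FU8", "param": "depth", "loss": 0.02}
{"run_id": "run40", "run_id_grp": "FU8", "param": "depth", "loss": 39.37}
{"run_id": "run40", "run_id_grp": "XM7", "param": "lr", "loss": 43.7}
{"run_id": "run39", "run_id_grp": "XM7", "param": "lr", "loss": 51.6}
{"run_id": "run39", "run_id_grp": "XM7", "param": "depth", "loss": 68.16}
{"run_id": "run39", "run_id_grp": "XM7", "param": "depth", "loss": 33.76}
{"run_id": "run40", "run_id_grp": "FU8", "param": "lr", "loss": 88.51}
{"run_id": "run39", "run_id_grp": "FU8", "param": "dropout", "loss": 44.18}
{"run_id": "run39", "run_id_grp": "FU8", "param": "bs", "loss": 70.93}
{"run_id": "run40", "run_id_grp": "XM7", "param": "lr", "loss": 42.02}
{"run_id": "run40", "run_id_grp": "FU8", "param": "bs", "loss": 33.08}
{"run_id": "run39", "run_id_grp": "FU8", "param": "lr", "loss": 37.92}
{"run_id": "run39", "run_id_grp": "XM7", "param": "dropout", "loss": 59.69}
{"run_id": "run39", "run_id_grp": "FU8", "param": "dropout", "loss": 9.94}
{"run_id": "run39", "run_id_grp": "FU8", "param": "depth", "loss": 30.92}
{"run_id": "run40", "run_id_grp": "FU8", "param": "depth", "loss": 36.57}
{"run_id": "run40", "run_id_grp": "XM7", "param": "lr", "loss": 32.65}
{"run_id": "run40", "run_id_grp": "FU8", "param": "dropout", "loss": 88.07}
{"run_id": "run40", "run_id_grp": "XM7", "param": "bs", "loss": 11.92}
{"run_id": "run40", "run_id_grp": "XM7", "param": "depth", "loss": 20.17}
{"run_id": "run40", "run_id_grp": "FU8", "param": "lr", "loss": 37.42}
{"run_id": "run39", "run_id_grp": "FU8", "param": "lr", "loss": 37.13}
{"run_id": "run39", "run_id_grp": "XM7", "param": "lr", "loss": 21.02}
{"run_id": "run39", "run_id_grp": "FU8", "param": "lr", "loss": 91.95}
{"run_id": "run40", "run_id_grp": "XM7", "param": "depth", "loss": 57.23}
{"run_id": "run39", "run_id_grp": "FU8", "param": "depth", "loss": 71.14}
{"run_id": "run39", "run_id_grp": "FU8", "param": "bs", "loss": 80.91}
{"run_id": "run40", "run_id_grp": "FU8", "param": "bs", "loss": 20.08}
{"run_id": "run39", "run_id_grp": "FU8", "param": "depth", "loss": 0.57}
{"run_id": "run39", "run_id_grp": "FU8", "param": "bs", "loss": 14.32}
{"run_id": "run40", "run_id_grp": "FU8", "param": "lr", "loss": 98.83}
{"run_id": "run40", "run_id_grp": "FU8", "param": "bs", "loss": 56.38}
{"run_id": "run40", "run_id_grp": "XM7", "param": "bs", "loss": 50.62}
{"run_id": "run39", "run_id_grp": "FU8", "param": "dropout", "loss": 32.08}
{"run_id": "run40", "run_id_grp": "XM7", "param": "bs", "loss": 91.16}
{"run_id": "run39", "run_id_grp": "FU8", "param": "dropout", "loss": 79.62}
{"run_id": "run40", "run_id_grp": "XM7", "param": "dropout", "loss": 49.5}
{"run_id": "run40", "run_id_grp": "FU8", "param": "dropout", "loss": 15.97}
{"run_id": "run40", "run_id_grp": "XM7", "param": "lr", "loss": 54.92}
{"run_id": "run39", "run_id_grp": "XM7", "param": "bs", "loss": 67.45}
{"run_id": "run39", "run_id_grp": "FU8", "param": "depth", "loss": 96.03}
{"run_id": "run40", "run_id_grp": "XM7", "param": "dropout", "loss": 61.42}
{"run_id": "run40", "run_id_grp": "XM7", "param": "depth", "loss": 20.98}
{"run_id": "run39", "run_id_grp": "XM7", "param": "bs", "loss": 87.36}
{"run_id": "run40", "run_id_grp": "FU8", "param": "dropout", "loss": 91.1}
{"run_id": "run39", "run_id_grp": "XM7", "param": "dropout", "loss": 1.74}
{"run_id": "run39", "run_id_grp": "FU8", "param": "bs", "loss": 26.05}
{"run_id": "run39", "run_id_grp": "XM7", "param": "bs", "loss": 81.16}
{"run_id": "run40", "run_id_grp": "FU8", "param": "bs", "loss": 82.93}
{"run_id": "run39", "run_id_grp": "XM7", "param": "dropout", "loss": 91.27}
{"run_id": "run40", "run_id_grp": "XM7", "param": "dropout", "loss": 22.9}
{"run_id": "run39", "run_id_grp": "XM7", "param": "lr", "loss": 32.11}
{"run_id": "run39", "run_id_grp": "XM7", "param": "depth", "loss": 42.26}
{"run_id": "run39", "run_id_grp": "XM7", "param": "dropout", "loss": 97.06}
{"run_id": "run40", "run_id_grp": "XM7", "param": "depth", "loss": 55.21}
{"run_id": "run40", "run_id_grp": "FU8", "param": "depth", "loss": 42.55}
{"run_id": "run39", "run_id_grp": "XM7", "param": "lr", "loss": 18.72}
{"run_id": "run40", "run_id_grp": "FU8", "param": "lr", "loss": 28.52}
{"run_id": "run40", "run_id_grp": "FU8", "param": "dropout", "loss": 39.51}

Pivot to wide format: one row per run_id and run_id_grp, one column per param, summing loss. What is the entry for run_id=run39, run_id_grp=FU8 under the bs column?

Rows with run_id=run39, run_id_grp=FU8 and param=bs: loss values are 70.93, 80.91, 14.32, 26.05.
70.93 + 80.91 + 14.32 + 26.05 = 192.21.

192.21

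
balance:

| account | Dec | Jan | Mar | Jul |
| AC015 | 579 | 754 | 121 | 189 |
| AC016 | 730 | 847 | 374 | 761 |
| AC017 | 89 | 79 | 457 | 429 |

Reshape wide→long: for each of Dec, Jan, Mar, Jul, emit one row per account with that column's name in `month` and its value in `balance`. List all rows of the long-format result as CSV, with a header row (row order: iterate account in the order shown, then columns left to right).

account,month,balance
AC015,Dec,579
AC015,Jan,754
AC015,Mar,121
AC015,Jul,189
AC016,Dec,730
AC016,Jan,847
AC016,Mar,374
AC016,Jul,761
AC017,Dec,89
AC017,Jan,79
AC017,Mar,457
AC017,Jul,429

Each (account, column) pair becomes one row: 3 × 4 = 12 rows.
For example, (AC015, Dec) → balance=579.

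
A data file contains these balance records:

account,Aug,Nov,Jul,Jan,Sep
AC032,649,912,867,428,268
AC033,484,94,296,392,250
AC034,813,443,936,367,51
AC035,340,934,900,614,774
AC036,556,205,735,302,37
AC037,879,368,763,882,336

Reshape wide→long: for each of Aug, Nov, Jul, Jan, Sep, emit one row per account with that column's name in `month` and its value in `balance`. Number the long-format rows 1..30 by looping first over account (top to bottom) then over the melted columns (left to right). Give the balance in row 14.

30 rows total (6 × 5). Row 14: index ⌊(14-1)/5⌋ = 2 into account → AC034; (14-1) mod 5 = 3 into the melted columns → Jan.
So row 14 is (AC034, Jan, 367); balance = 367.

367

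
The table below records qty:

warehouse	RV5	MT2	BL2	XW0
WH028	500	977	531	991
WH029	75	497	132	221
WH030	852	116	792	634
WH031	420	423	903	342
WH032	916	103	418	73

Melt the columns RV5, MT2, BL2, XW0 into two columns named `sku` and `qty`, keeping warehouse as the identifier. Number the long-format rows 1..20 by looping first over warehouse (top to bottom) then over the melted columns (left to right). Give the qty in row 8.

20 rows total (5 × 4). Row 8: index ⌊(8-1)/4⌋ = 1 into warehouse → WH029; (8-1) mod 4 = 3 into the melted columns → XW0.
So row 8 is (WH029, XW0, 221); qty = 221.

221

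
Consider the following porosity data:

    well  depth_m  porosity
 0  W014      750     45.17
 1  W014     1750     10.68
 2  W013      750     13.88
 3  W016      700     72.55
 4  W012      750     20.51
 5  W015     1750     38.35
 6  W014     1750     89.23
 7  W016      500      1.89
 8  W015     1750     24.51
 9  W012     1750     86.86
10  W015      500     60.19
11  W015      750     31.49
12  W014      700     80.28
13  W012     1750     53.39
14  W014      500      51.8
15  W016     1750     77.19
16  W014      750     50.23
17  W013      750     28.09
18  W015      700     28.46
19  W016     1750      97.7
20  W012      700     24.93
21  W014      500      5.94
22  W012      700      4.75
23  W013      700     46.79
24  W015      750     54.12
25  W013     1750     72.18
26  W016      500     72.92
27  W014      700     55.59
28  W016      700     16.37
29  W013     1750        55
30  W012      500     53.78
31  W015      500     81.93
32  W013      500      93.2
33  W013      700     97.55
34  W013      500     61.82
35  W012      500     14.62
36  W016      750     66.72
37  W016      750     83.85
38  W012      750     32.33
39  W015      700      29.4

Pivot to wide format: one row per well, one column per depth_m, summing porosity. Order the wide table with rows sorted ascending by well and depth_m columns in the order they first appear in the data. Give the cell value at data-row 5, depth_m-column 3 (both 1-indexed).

With rows sorted ascending by well, row 5 is well=W016. depth_m columns in first-appearance order: 750, 1750, 700, 500; column 3 is 700.
Long rows with well=W016, depth_m=700: 72.55 + 16.37 = 88.92.

88.92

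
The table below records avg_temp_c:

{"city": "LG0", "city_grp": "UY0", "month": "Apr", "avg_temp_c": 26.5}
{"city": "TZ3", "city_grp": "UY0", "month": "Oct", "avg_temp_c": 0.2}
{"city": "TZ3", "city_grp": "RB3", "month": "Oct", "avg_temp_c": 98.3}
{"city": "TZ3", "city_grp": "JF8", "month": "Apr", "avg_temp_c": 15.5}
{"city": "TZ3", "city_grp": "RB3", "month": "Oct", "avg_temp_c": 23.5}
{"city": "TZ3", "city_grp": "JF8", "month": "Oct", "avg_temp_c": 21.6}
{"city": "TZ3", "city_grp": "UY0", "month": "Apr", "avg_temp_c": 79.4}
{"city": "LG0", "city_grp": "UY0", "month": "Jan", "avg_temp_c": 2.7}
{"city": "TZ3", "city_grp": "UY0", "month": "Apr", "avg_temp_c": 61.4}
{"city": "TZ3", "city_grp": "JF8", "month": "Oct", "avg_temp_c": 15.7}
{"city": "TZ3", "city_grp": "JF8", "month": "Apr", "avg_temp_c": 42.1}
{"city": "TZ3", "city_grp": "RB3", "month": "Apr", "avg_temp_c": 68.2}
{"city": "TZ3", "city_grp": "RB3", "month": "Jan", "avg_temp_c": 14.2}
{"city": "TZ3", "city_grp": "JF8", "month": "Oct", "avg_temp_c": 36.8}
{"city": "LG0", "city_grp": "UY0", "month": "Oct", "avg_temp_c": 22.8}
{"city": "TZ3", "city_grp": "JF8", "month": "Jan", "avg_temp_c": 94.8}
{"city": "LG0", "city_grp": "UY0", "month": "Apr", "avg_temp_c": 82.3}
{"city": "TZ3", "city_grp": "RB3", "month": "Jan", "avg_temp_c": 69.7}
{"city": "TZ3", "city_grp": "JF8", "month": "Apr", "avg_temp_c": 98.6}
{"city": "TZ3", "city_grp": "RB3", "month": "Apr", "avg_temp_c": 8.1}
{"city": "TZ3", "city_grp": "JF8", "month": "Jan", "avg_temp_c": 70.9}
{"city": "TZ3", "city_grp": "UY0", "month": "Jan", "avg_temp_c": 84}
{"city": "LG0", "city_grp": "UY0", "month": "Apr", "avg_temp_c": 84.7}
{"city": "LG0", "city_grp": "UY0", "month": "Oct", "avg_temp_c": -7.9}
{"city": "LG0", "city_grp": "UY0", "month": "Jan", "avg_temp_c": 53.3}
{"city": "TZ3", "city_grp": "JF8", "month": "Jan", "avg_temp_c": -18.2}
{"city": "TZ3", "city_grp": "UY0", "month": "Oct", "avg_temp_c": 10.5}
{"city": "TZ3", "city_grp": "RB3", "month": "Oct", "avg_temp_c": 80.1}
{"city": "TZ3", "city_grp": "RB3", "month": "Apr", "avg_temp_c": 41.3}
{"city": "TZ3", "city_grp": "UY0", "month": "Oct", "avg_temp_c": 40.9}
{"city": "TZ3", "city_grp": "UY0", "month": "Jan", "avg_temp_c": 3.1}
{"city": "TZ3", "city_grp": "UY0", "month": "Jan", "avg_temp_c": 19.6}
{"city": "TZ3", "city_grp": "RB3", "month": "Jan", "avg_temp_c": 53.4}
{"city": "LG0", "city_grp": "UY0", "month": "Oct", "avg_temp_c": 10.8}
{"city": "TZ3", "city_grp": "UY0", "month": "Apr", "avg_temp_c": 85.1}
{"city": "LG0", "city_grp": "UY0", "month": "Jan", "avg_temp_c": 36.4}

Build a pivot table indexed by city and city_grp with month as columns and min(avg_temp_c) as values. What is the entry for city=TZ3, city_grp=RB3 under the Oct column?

Rows with city=TZ3, city_grp=RB3 and month=Oct: avg_temp_c values are 98.3, 23.5, 80.1.
min(98.3, 23.5, 80.1) = 23.5.

23.5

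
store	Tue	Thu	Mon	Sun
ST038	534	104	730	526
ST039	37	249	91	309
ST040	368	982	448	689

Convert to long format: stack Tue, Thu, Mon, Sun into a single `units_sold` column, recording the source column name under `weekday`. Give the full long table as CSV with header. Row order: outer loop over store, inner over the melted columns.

store,weekday,units_sold
ST038,Tue,534
ST038,Thu,104
ST038,Mon,730
ST038,Sun,526
ST039,Tue,37
ST039,Thu,249
ST039,Mon,91
ST039,Sun,309
ST040,Tue,368
ST040,Thu,982
ST040,Mon,448
ST040,Sun,689

Each (store, column) pair becomes one row: 3 × 4 = 12 rows.
For example, (ST038, Tue) → units_sold=534.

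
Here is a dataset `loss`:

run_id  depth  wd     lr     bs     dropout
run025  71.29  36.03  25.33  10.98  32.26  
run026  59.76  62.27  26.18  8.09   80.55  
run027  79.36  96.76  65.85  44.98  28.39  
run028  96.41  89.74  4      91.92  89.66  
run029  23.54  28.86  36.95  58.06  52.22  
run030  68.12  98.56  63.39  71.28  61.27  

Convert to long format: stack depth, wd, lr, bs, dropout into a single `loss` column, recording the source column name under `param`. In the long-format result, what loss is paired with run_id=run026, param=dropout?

Unpivoting turns each (run_id, wide-column) pair into one long row.
The wide cell at row run026, column dropout holds 80.55, so the long row (run026, dropout) has loss=80.55.

80.55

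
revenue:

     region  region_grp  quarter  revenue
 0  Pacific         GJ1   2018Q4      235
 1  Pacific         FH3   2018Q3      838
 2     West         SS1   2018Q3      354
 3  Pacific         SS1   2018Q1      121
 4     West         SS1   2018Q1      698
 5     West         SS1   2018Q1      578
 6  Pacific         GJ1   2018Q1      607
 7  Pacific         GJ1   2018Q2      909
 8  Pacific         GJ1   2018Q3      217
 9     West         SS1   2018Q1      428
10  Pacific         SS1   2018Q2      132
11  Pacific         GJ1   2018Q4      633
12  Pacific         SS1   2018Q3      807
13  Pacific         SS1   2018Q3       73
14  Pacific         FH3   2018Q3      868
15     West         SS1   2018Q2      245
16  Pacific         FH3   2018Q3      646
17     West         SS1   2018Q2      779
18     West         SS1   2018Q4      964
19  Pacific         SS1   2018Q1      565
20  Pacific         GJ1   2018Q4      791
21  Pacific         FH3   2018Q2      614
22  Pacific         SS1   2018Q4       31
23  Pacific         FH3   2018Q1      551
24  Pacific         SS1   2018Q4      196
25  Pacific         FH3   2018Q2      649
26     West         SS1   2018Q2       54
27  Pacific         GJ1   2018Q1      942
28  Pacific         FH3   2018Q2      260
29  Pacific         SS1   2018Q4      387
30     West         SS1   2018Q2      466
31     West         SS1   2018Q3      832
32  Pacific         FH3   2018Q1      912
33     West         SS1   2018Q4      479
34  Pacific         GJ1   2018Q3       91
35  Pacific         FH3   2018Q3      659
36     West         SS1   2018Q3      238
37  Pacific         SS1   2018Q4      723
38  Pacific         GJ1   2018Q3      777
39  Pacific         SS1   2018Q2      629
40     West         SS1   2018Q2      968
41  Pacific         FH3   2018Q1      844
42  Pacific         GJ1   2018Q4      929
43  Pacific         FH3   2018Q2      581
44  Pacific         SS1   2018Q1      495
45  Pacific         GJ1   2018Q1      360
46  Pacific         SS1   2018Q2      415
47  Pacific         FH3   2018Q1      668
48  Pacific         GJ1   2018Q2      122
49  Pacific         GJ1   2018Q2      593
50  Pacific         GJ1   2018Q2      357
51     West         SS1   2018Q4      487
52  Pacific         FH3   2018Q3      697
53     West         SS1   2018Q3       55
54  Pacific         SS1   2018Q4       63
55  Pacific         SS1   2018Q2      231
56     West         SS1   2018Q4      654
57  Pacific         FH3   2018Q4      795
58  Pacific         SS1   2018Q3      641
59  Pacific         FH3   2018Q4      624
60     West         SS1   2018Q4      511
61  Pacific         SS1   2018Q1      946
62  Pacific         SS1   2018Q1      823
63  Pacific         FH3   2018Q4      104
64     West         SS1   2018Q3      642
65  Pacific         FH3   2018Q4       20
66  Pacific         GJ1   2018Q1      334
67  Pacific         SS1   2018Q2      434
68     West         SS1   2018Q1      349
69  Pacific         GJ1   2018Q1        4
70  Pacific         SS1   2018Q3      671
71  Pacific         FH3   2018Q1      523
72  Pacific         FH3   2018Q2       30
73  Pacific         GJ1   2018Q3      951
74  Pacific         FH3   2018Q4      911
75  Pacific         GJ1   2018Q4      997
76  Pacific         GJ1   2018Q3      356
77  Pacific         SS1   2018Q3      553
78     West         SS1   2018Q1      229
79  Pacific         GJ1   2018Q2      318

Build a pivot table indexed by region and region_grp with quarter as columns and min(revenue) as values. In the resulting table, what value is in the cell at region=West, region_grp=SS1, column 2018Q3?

55

Rows with region=West, region_grp=SS1 and quarter=2018Q3: revenue values are 354, 832, 238, 55, 642.
min(354, 832, 238, 55, 642) = 55.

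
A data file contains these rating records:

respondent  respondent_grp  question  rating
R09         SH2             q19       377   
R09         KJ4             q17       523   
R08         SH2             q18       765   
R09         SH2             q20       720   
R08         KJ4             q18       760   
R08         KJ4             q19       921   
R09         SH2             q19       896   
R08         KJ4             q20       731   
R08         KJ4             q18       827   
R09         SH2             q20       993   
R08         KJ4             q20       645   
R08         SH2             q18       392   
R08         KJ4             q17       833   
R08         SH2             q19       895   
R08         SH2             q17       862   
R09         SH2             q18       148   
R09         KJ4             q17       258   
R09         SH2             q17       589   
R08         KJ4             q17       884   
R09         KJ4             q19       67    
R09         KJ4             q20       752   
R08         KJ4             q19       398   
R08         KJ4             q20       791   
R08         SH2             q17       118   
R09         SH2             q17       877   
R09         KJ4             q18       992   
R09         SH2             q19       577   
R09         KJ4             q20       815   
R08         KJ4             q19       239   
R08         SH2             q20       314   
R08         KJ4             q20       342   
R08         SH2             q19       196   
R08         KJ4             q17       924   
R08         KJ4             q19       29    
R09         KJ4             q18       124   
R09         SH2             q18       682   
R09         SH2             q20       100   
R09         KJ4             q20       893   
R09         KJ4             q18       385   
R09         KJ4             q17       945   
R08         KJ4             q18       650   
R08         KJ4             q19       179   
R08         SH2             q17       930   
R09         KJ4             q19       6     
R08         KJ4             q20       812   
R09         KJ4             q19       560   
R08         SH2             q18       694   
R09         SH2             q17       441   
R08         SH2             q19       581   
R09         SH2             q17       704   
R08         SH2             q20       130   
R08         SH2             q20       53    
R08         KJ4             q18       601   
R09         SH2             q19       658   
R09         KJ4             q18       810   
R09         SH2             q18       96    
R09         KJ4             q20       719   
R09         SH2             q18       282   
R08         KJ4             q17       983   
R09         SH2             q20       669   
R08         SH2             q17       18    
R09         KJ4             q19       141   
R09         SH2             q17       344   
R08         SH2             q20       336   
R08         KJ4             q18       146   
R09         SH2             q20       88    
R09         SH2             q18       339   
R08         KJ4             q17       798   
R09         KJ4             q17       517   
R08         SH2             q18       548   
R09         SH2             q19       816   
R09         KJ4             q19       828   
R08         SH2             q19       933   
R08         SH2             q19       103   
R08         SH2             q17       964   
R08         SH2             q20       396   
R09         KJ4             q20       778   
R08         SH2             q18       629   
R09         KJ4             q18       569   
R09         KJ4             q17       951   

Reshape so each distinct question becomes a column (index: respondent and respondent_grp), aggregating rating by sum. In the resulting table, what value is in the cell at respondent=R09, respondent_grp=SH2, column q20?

Rows with respondent=R09, respondent_grp=SH2 and question=q20: rating values are 720, 993, 100, 669, 88.
720 + 993 + 100 + 669 + 88 = 2570.

2570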